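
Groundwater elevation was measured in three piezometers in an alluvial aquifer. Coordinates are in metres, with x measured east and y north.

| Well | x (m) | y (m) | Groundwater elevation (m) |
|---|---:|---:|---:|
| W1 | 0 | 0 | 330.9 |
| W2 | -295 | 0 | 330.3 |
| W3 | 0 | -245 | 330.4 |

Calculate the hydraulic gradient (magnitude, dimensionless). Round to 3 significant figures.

∂h/∂x = (330.3 − 330.9) / (-295 − 0) = +0.002034
∂h/∂y = (330.4 − 330.9) / (-245 − 0) = +0.002041
|∇h| = √(0.002034² + 0.002041²) = 0.002881

0.00288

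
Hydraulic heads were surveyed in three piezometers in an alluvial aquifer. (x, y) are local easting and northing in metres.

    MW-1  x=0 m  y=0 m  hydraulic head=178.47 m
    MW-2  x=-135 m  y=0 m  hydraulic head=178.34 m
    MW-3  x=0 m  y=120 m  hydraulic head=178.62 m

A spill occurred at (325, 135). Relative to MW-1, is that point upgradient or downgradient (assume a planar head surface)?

upgradient

∂h/∂x = (178.34 − 178.47) / (-135 − 0) = +0.0009630
∂h/∂y = (178.62 − 178.47) / (120 − 0) = +0.001250
Head at (325, 135) = 178.47 + (+0.0009630)·(325) + (+0.001250)·(135) = 178.95 m.
That is higher than the 178.47 m at MW-1, so the point is upgradient.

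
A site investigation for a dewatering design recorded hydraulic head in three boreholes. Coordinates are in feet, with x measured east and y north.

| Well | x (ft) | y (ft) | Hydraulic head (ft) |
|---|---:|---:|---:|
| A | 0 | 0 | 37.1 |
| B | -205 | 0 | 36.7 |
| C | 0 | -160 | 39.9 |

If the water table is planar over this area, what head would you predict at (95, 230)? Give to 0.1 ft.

33.3 ft

∂h/∂x = (36.7 − 37.1) / (-205 − 0) = +0.001951
∂h/∂y = (39.9 − 37.1) / (-160 − 0) = -0.01750
h(95, 230) = 37.1 + (+0.001951)·(95) + (-0.01750)·(230) = 37.1 +0.185 -4.025 = 33.260 ft.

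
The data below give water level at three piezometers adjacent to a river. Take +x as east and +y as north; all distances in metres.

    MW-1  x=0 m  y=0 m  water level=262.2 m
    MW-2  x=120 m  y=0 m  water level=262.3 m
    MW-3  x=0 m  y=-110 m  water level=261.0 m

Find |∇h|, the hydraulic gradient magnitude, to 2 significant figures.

0.011

∂h/∂x = (262.3 − 262.2) / (120 − 0) = +0.0008333
∂h/∂y = (261.0 − 262.2) / (-110 − 0) = +0.01091
|∇h| = √(0.0008333² + 0.01091²) = 0.01094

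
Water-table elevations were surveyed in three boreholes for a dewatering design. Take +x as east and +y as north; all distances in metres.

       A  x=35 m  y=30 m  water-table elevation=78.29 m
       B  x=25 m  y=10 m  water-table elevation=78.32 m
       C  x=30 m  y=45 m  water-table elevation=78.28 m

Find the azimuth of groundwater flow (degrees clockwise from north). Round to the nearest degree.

Differences from A: to B (Δx, Δy, Δh) = (-10, -20, +0.03); to C = (-5, 15, -0.01).
Solve a·Δx + b·Δy = Δh: det = (-10)·15 − (-5)·(-20) = -250.
∂h/∂x = [(+0.03)·15 − (-0.01)·(-20)] / -250 = -0.0010000
∂h/∂y = [(-10)·(-0.01) − (-5)·(+0.03)] / -250 = -0.0010000
Flow direction (−∇h) has components (+0.0010000 E, +0.0010000 N).
Azimuth = atan2(E, N) = atan2(+0.0010000, +0.0010000) = 45.0° ≈ 045°.

045°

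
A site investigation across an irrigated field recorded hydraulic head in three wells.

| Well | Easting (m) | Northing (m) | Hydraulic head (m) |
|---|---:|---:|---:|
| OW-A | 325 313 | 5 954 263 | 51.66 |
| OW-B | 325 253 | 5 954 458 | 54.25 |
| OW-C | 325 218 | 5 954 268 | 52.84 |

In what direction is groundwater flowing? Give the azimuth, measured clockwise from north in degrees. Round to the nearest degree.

129°

Differences from OW-A: to OW-B (Δx, Δy, Δh) = (-60, 195, +2.59); to OW-C = (-95, 5, +1.18).
Solve a·Δx + b·Δy = Δh: det = (-60)·5 − (-95)·195 = 18225.
∂h/∂x = [(+2.59)·5 − (+1.18)·195] / 18225 = -0.01191
∂h/∂y = [(-60)·(+1.18) − (-95)·(+2.59)] / 18225 = +0.009616
Flow direction (−∇h) has components (+0.01191 E, -0.009616 N).
Azimuth = atan2(E, N) = atan2(+0.01191, -0.009616) = 128.9° ≈ 129°.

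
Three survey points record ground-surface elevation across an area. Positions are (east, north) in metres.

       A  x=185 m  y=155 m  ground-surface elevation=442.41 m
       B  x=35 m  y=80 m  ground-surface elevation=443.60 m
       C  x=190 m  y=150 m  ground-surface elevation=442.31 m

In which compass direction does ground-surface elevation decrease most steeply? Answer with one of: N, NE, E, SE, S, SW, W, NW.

SE

Taking A as reference: B−A = (-150, -75, +1.19); C−A = (5, -5, -0.10).
Determinant of the coordinate differences = (-150)·(-5) − 5·(-75) = 1125.
∂z/∂x = [(+1.19)·(-5) − (-0.10)·(-75)] / 1125 = -0.01196
∂z/∂y = [(-150)·(-0.10) − 5·(+1.19)] / 1125 = +0.008044
Steepest decrease is along −∇f = (+0.01196 E, -0.008044 N) → southeast.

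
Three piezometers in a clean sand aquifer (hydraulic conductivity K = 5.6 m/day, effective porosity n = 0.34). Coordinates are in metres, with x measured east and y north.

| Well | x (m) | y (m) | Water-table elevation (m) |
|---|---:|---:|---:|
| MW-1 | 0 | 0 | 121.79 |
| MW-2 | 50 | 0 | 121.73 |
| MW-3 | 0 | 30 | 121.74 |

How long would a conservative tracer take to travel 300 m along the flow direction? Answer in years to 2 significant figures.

24 years

∂h/∂x = (121.73 − 121.79) / (50 − 0) = -0.001200
∂h/∂y = (121.74 − 121.79) / (30 − 0) = -0.001667
|∇h| = √(-0.001200² + -0.001667²) = 0.002054
Seepage velocity v = K·i/n = 5.6 × 0.002054 / 0.34 = 0.03383 m/day.
t = 300 / 0.03383 = 8868 days = 24.3 years.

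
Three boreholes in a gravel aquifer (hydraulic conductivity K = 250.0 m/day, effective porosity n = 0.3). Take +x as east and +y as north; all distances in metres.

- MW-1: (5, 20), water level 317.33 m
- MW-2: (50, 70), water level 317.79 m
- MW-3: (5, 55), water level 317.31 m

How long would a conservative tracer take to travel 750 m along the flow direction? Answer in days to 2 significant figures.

Taking MW-1 as reference: MW-2−MW-1 = (45, 50, +0.46); MW-3−MW-1 = (0, 35, -0.02).
Solve a·Δx + b·Δy = Δh: det = 45·35 − 0·50 = 1575.
∂h/∂x = [(+0.46)·35 − (-0.02)·50] / 1575 = +0.01086
∂h/∂y = [45·(-0.02) − 0·(+0.46)] / 1575 = -0.0005714
|∇h| = √(0.01086² + -0.0005714²) = 0.01088
Seepage velocity v = K·i/n = 250.0 × 0.01088 / 0.3 = 9.067 m/day.
t = 750 / 9.067 = 82.72 days.

83 days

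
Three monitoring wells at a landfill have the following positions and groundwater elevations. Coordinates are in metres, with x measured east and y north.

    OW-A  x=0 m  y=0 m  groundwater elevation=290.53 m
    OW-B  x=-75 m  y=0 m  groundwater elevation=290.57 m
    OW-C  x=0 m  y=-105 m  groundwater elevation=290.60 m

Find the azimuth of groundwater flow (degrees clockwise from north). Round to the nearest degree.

039°

∂h/∂x = (290.57 − 290.53) / (-75 − 0) = -0.0005333
∂h/∂y = (290.60 − 290.53) / (-105 − 0) = -0.0006667
Flow direction (−∇h) has components (+0.0005333 E, +0.0006667 N).
Azimuth = atan2(E, N) = atan2(+0.0005333, +0.0006667) = 38.7° ≈ 039°.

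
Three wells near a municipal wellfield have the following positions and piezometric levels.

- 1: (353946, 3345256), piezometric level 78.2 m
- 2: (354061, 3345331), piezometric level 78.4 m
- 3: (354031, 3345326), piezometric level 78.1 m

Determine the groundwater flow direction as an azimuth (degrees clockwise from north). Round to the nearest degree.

Differences from 1: to 2 (Δx, Δy, Δh) = (115, 75, +0.2); to 3 = (85, 70, -0.1).
Solve a·Δx + b·Δy = Δh: det = 115·70 − 85·75 = 1675.
∂h/∂x = [(+0.2)·70 − (-0.1)·75] / 1675 = +0.01284
∂h/∂y = [115·(-0.1) − 85·(+0.2)] / 1675 = -0.01701
Flow direction (−∇h) has components (-0.01284 E, +0.01701 N).
Azimuth = atan2(E, N) = atan2(-0.01284, +0.01701) = 323.0° ≈ 323°.

323°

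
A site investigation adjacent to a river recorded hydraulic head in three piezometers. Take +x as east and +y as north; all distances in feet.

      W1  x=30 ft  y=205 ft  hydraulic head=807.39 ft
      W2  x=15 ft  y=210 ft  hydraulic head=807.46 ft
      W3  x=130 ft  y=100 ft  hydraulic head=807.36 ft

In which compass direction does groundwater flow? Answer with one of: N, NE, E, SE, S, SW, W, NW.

NE

Differences from W1: to W2 (Δx, Δy, Δh) = (-15, 5, +0.07); to W3 = (100, -105, -0.03).
Determinant of the coordinate differences = (-15)·(-105) − 100·5 = 1075.
∂h/∂x = [(+0.07)·(-105) − (-0.03)·5] / 1075 = -0.006698
∂h/∂y = [(-15)·(-0.03) − 100·(+0.07)] / 1075 = -0.006093
Flow = −∇h = (+0.006698 east, +0.006093 north), which points northeast.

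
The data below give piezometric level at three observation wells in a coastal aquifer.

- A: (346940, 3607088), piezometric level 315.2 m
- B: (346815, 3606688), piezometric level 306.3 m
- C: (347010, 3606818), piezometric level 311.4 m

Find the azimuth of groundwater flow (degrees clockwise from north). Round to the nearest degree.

219°

With h = a·x + b·y + c and A as origin, the differences give:
  (-125)·a + (-400)·b = -8.9
  70·a + (-270)·b = -3.8
Eliminate b (×(-270) and ×(-400), subtract): 61750·a = 883.00 → a = ∂h/∂x = +0.01430
Back-substitute: b = ∂h/∂y = +0.01778.
Flow direction (−∇h) has components (-0.01430 E, -0.01778 N).
Azimuth = atan2(E, N) = atan2(-0.01430, -0.01778) = 218.8° ≈ 219°.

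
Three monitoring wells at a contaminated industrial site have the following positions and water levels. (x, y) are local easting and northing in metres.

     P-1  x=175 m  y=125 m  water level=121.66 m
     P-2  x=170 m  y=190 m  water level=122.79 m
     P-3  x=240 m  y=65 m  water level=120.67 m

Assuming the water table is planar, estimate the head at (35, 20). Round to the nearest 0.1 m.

With h = a·x + b·y + c and P-1 as origin, the differences give:
  (-5)·a + 65·b = +1.13
  65·a + (-60)·b = -0.99
Eliminate b (×(-60) and ×65, subtract): -3925·a = -3.450 → a = ∂h/∂x = +0.0008790
Back-substitute: b = ∂h/∂y = +0.01745.
h(35, 20) = 121.66 + (+0.0008790)·(-140) + (+0.01745)·(-105) = 121.66 -0.123 -1.832 = 119.704 m.

119.7 m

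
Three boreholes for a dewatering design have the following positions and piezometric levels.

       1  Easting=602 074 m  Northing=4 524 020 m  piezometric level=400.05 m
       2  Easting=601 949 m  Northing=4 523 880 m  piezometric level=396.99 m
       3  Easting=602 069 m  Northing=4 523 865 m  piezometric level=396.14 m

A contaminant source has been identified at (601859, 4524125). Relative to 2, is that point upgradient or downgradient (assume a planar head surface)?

upgradient

Taking 1 as reference: 2−1 = (-125, -140, -3.06); 3−1 = (-5, -155, -3.91).
Determinant of the coordinate differences = (-125)·(-155) − (-5)·(-140) = 18675.
∂h/∂x = [(-3.06)·(-155) − (-3.91)·(-140)] / 18675 = -0.003914
∂h/∂y = [(-125)·(-3.91) − (-5)·(-3.06)] / 18675 = +0.02535
Head at (601859, 4524125) = 400.05 + (-0.003914)·(-215) + (+0.02535)·(105) = 403.55 m.
That is higher than the 396.99 m at 2, so the point is upgradient.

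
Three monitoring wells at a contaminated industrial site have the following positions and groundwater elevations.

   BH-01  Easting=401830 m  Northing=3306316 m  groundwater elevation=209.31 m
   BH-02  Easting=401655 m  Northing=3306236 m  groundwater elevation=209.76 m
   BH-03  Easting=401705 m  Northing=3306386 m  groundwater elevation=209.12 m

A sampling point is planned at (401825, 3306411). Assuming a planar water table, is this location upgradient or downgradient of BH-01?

Taking BH-01 as reference: BH-02−BH-01 = (-175, -80, +0.45); BH-03−BH-01 = (-125, 70, -0.19).
Solve a·Δx + b·Δy = Δh: det = (-175)·70 − (-125)·(-80) = -22250.
∂h/∂x = [(+0.45)·70 − (-0.19)·(-80)] / -22250 = -0.0007326
∂h/∂y = [(-175)·(-0.19) − (-125)·(+0.45)] / -22250 = -0.004022
Head at (401825, 3306411) = 209.31 + (-0.0007326)·(-5) + (-0.004022)·(95) = 208.93 m.
That is lower than the 209.31 m at BH-01, so the point is downgradient.

downgradient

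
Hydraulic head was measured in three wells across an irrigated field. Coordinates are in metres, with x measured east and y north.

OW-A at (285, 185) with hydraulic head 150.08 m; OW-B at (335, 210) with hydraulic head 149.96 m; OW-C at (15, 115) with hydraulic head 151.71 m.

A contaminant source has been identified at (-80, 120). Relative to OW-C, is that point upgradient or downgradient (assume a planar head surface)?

With h = a·x + b·y + c and OW-A as origin, the differences give:
  50·a + 25·b = -0.12
  (-270)·a + (-70)·b = +1.63
Eliminate b (×(-70) and ×25, subtract): 3250·a = -32.350 → a = ∂h/∂x = -0.009954
Back-substitute: b = ∂h/∂y = +0.01511.
Head at (-80, 120) = 150.08 + (-0.009954)·(-365) + (+0.01511)·(-65) = 152.73 m.
That is higher than the 151.71 m at OW-C, so the point is upgradient.

upgradient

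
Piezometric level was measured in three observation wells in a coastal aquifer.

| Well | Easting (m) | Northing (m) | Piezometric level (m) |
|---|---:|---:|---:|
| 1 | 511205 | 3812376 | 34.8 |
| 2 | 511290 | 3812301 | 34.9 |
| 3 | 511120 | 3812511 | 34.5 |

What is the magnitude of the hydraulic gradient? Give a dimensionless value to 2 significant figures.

Three-point gradient (reference 1): Δ to 2 = (85, -75, +0.1), Δ to 3 = (-85, 135, -0.3).
∂h/∂x = -0.001765, ∂h/∂y = -0.003333 (det = 5100).
|∇h| = √(-0.001765² + -0.003333²) = 0.003771

0.0038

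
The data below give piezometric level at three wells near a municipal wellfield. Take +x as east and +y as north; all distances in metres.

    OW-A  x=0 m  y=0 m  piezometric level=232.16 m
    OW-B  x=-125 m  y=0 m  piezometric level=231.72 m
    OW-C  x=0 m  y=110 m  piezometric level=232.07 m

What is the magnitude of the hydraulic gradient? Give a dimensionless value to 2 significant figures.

0.0036

∂h/∂x = (231.72 − 232.16) / (-125 − 0) = +0.003520
∂h/∂y = (232.07 − 232.16) / (110 − 0) = -0.0008182
|∇h| = √(0.003520² + -0.0008182²) = 0.003614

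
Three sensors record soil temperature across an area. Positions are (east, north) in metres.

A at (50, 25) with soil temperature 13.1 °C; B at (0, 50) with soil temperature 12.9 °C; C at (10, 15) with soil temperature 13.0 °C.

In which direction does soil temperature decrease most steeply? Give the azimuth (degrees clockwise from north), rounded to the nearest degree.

304°

Differences from A: to B (Δx, Δy, Δh) = (-50, 25, -0.2); to C = (-40, -10, -0.1).
Solve a·Δx + b·Δy = ΔT: det = (-50)·(-10) − (-40)·25 = 1500.
∂T/∂x = [(-0.2)·(-10) − (-0.1)·25] / 1500 = +0.003000
∂T/∂y = [(-50)·(-0.1) − (-40)·(-0.2)] / 1500 = -0.002000
Steepest decrease is along −∇f: components (-0.003000 E, +0.002000 N).
Azimuth = atan2(-0.003000, +0.002000) = 303.7° ≈ 304°.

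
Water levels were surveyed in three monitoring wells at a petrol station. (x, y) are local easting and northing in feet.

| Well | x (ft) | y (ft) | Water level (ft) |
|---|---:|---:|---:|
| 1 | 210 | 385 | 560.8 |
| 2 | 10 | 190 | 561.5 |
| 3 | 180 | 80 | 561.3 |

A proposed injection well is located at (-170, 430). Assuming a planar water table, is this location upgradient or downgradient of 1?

upgradient

Taking 1 as reference: 2−1 = (-200, -195, +0.7); 3−1 = (-30, -305, +0.5).
Determinant of the coordinate differences = (-200)·(-305) − (-30)·(-195) = 55150.
∂h/∂x = [(+0.7)·(-305) − (+0.5)·(-195)] / 55150 = -0.002103
∂h/∂y = [(-200)·(+0.5) − (-30)·(+0.7)] / 55150 = -0.001432
Head at (-170, 430) = 560.8 + (-0.002103)·(-380) + (-0.001432)·(45) = 561.53 ft.
That is higher than the 560.8 ft at 1, so the point is upgradient.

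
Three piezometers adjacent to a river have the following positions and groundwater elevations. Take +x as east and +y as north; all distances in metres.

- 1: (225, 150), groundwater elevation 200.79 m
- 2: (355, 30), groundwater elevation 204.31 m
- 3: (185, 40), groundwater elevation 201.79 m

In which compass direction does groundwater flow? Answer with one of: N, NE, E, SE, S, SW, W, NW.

NW

Three-point gradient (reference 1): Δ to 2 = (130, -120, +3.52), Δ to 3 = (-40, -110, +1.00).
∂h/∂x = +0.01399, ∂h/∂y = -0.01418 (det = -19100).
Flow = −∇h = (-0.01399 east, +0.01418 north), which points northwest.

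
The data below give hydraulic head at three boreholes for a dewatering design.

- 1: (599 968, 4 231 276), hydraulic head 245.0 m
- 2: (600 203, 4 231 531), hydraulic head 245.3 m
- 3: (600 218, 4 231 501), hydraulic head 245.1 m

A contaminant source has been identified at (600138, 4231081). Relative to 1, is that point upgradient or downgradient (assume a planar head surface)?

With h = a·x + b·y + c and 1 as origin, the differences give:
  235·a + 255·b = +0.3
  250·a + 225·b = +0.1
Eliminate b (×225 and ×255, subtract): -10875·a = 42.00 → a = ∂h/∂x = -0.003862
Back-substitute: b = ∂h/∂y = +0.004736.
Head at (600138, 4231081) = 245.0 + (-0.003862)·(170) + (+0.004736)·(-195) = 243.42 m.
That is lower than the 245.0 m at 1, so the point is downgradient.

downgradient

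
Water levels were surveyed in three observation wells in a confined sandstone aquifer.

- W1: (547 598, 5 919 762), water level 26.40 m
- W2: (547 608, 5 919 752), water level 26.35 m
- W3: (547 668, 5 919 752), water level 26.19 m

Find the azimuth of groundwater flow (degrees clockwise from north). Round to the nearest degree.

Differences from W1: to W2 (Δx, Δy, Δh) = (10, -10, -0.05); to W3 = (70, -10, -0.21).
Determinant of the coordinate differences = 10·(-10) − 70·(-10) = 600.
∂h/∂x = [(-0.05)·(-10) − (-0.21)·(-10)] / 600 = -0.002667
∂h/∂y = [10·(-0.21) − 70·(-0.05)] / 600 = +0.002333
Flow direction (−∇h) has components (+0.002667 E, -0.002333 N).
Azimuth = atan2(E, N) = atan2(+0.002667, -0.002333) = 131.2° ≈ 131°.

131°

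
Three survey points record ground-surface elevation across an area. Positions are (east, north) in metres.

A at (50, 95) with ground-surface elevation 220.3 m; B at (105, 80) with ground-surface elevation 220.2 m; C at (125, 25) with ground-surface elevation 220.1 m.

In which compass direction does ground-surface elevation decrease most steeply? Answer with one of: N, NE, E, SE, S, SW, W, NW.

SE

Three-point gradient (reference A): Δ to B = (55, -15, -0.1), Δ to C = (75, -70, -0.2).
∂z/∂x = -0.001468, ∂z/∂y = +0.001284 (det = -2725).
Steepest decrease is along −∇f = (+0.001468 E, -0.001284 N) → southeast.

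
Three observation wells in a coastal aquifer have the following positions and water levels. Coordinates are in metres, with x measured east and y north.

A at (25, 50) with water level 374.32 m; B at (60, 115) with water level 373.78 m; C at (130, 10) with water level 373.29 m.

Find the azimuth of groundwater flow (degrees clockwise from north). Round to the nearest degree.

With h = a·x + b·y + c and A as origin, the differences give:
  35·a + 65·b = -0.54
  105·a + (-40)·b = -1.03
Eliminate b (×(-40) and ×65, subtract): -8225·a = 88.550 → a = ∂h/∂x = -0.01077
Back-substitute: b = ∂h/∂y = -0.002511.
Flow direction (−∇h) has components (+0.01077 E, +0.002511 N).
Azimuth = atan2(E, N) = atan2(+0.01077, +0.002511) = 76.9° ≈ 077°.

077°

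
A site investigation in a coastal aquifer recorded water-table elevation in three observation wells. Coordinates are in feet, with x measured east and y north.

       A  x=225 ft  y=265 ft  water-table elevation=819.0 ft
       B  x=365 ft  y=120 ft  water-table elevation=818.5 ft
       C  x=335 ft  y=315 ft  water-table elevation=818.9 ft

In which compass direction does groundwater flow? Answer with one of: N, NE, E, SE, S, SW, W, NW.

With h = a·x + b·y + c and A as origin, the differences give:
  140·a + (-145)·b = -0.5
  110·a + 50·b = -0.1
Eliminate b (×50 and ×(-145), subtract): 22950·a = -39.50 → a = ∂h/∂x = -0.001721
Back-substitute: b = ∂h/∂y = +0.001786.
Flow = −∇h = (+0.001721 east, -0.001786 north), which points southeast.

SE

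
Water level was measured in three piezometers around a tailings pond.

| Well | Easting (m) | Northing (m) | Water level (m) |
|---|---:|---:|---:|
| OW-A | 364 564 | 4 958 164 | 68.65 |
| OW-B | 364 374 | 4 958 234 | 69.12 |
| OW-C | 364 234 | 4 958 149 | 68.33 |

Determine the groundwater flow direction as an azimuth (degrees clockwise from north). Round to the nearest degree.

184°

With h = a·x + b·y + c and OW-A as origin, the differences give:
  (-190)·a + 70·b = +0.47
  (-330)·a + (-15)·b = -0.32
Eliminate b (×(-15) and ×70, subtract): 25950·a = 15.350 → a = ∂h/∂x = +0.0005915
Back-substitute: b = ∂h/∂y = +0.008320.
Flow direction (−∇h) has components (-0.0005915 E, -0.008320 N).
Azimuth = atan2(E, N) = atan2(-0.0005915, -0.008320) = 184.1° ≈ 184°.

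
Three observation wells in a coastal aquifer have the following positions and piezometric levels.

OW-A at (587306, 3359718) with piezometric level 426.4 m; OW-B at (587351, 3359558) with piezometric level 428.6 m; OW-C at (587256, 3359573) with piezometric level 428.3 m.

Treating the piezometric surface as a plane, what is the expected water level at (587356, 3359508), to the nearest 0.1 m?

429.3 m

Taking OW-A as reference: OW-B−OW-A = (45, -160, +2.2); OW-C−OW-A = (-50, -145, +1.9).
Determinant of the coordinate differences = 45·(-145) − (-50)·(-160) = -14525.
∂h/∂x = [(+2.2)·(-145) − (+1.9)·(-160)] / -14525 = +0.001033
∂h/∂y = [45·(+1.9) − (-50)·(+2.2)] / -14525 = -0.01346
h(587356, 3359508) = 426.4 + (+0.001033)·(50) + (-0.01346)·(-210) = 426.4 +0.052 +2.827 = 429.278 m.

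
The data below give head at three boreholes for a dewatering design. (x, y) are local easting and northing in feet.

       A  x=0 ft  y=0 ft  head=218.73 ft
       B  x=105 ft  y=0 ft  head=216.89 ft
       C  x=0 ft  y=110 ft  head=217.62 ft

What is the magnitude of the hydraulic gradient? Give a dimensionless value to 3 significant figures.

0.0202

∂h/∂x = (216.89 − 218.73) / (105 − 0) = -0.01752
∂h/∂y = (217.62 − 218.73) / (110 − 0) = -0.01009
|∇h| = √(-0.01752² + -0.01009²) = 0.02022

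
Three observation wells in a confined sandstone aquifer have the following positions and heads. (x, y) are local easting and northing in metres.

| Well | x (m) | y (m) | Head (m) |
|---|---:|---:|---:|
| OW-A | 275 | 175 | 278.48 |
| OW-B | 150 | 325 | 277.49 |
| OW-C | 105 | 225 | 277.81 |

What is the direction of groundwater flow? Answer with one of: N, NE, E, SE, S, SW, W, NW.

Taking OW-A as reference: OW-B−OW-A = (-125, 150, -0.99); OW-C−OW-A = (-170, 50, -0.67).
Determinant of the coordinate differences = (-125)·50 − (-170)·150 = 19250.
∂h/∂x = [(-0.99)·50 − (-0.67)·150] / 19250 = +0.002649
∂h/∂y = [(-125)·(-0.67) − (-170)·(-0.99)] / 19250 = -0.004392
Flow = −∇h = (-0.002649 east, +0.004392 north), which points northwest.

NW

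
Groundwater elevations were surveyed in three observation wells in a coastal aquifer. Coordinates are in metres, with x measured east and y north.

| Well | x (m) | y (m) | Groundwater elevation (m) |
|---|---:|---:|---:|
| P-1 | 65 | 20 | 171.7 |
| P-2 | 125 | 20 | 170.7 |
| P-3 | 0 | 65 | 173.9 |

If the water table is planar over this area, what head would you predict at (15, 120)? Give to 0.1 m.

With h = a·x + b·y + c and P-1 as origin, the differences give:
  60·a + 0·b = -1.0
  (-65)·a + 45·b = +2.2
Eliminate b (×45 and ×0, subtract): 2700·a = -45.00 → a = ∂h/∂x = -0.01667
Back-substitute: b = ∂h/∂y = +0.02481.
h(15, 120) = 171.7 + (-0.01667)·(-50) + (+0.02481)·(100) = 171.7 +0.833 +2.481 = 175.015 m.

175.0 m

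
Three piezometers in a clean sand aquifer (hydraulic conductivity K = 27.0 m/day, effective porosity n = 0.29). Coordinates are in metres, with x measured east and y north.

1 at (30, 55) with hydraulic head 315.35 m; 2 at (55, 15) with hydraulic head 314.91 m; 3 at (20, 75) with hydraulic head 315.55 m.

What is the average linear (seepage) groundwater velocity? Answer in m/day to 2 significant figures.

Taking 1 as reference: 2−1 = (25, -40, -0.44); 3−1 = (-10, 20, +0.20).
Solve a·Δx + b·Δy = Δh: det = 25·20 − (-10)·(-40) = 100.
∂h/∂x = [(-0.44)·20 − (+0.20)·(-40)] / 100 = -0.008000
∂h/∂y = [25·(+0.20) − (-10)·(-0.44)] / 100 = +0.006000
|∇h| = √(-0.008000² + 0.006000²) = 0.01
Seepage velocity v = K·i/n = 27.0 × 0.01 / 0.29 = 0.931 m/day.

0.93 m/day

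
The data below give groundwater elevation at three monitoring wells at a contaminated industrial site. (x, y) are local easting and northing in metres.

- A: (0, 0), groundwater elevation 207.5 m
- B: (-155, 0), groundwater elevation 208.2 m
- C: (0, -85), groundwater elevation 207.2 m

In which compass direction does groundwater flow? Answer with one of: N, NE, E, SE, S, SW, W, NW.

∂h/∂x = (208.2 − 207.5) / (-155 − 0) = -0.004516
∂h/∂y = (207.2 − 207.5) / (-85 − 0) = +0.003529
Flow = −∇h = (+0.004516 east, -0.003529 north), which points southeast.

SE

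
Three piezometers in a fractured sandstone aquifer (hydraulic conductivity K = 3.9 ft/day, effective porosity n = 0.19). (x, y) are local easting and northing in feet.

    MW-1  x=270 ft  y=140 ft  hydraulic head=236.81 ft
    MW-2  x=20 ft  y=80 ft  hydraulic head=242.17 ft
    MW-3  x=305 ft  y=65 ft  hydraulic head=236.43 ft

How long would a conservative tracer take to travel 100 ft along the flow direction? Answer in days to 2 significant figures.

230 days

With h = a·x + b·y + c and MW-1 as origin, the differences give:
  (-250)·a + (-60)·b = +5.36
  35·a + (-75)·b = -0.38
Eliminate b (×(-75) and ×(-60), subtract): 20850·a = -424.800 → a = ∂h/∂x = -0.02037
Back-substitute: b = ∂h/∂y = -0.004441.
|∇h| = √(-0.02037² + -0.004441²) = 0.02085
Seepage velocity v = K·i/n = 3.9 × 0.02085 / 0.19 = 0.428 ft/day.
t = 100 / 0.428 = 233.6 days.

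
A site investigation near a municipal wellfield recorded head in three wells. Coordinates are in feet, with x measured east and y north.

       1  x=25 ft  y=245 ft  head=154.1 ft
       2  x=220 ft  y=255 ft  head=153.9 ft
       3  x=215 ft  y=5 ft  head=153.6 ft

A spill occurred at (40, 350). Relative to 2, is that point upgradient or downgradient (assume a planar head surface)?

With h = a·x + b·y + c and 1 as origin, the differences give:
  195·a + 10·b = -0.2
  190·a + (-240)·b = -0.5
Eliminate b (×(-240) and ×10, subtract): -48700·a = 53.00 → a = ∂h/∂x = -0.001088
Back-substitute: b = ∂h/∂y = +0.001222.
Head at (40, 350) = 154.1 + (-0.001088)·(15) + (+0.001222)·(105) = 154.21 ft.
That is higher than the 153.9 ft at 2, so the point is upgradient.

upgradient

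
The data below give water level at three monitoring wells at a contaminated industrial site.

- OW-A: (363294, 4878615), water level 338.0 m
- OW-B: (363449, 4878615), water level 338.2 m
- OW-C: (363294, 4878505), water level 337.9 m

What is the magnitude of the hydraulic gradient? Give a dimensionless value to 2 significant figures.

∂h/∂x = (338.2 − 338.0) / (363449 − 363294) = +0.001290
∂h/∂y = (337.9 − 338.0) / (4878505 − 4878615) = +0.0009091
|∇h| = √(0.001290² + 0.0009091²) = 0.001578

0.0016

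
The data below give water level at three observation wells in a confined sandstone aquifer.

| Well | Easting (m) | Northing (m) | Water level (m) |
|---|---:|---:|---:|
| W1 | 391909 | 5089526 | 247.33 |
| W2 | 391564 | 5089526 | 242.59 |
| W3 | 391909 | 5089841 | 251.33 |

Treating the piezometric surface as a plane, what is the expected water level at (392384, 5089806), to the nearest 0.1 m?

∂h/∂x = (242.59 − 247.33) / (391564 − 391909) = +0.01374
∂h/∂y = (251.33 − 247.33) / (5089841 − 5089526) = +0.01270
h(392384, 5089806) = 247.33 + (+0.01374)·(475) + (+0.01270)·(280) = 247.33 +6.526 +3.556 = 257.412 m.

257.4 m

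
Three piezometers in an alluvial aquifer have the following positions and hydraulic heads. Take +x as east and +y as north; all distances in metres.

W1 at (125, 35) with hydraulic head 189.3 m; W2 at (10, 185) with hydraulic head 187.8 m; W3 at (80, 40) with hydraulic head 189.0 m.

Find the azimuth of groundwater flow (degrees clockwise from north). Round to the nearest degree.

311°

With h = a·x + b·y + c and W1 as origin, the differences give:
  (-115)·a + 150·b = -1.5
  (-45)·a + 5·b = -0.3
Eliminate b (×5 and ×150, subtract): 6175·a = 37.50 → a = ∂h/∂x = +0.006073
Back-substitute: b = ∂h/∂y = -0.005344.
Flow direction (−∇h) has components (-0.006073 E, +0.005344 N).
Azimuth = atan2(E, N) = atan2(-0.006073, +0.005344) = 311.3° ≈ 311°.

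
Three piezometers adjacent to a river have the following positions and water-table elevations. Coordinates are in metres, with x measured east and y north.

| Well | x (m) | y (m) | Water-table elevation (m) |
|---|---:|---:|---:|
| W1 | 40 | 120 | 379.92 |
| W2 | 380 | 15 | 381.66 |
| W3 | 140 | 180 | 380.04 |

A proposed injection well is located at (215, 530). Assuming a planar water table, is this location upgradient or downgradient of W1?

downgradient

Taking W1 as reference: W2−W1 = (340, -105, +1.74); W3−W1 = (100, 60, +0.12).
Solve a·Δx + b·Δy = Δh: det = 340·60 − 100·(-105) = 30900.
∂h/∂x = [(+1.74)·60 − (+0.12)·(-105)] / 30900 = +0.003786
∂h/∂y = [340·(+0.12) − 100·(+1.74)] / 30900 = -0.004311
Head at (215, 530) = 379.92 + (+0.003786)·(175) + (-0.004311)·(410) = 378.82 m.
That is lower than the 379.92 m at W1, so the point is downgradient.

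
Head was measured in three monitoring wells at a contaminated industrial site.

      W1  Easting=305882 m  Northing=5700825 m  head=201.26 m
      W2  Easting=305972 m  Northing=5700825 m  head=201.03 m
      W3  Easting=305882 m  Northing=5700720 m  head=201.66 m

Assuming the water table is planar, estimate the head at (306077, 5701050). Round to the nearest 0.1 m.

199.9 m

∂h/∂x = (201.03 − 201.26) / (305972 − 305882) = -0.002556
∂h/∂y = (201.66 − 201.26) / (5700720 − 5700825) = -0.003810
h(306077, 5701050) = 201.26 + (-0.002556)·(195) + (-0.003810)·(225) = 201.26 -0.498 -0.857 = 199.905 m.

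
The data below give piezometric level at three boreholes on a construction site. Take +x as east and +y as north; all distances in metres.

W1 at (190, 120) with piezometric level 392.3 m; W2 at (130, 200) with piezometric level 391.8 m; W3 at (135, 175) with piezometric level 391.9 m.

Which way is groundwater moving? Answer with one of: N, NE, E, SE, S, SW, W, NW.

NW

Taking W1 as reference: W2−W1 = (-60, 80, -0.5); W3−W1 = (-55, 55, -0.4).
Solve a·Δx + b·Δy = Δh: det = (-60)·55 − (-55)·80 = 1100.
∂h/∂x = [(-0.5)·55 − (-0.4)·80] / 1100 = +0.004091
∂h/∂y = [(-60)·(-0.4) − (-55)·(-0.5)] / 1100 = -0.003182
Flow = −∇h = (-0.004091 east, +0.003182 north), which points northwest.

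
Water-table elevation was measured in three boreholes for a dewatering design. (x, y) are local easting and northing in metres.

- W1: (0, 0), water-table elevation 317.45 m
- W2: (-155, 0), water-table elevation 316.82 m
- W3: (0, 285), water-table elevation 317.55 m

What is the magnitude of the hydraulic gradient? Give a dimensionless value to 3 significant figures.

0.00408

∂h/∂x = (316.82 − 317.45) / (-155 − 0) = +0.004065
∂h/∂y = (317.55 − 317.45) / (285 − 0) = +0.0003509
|∇h| = √(0.004065² + 0.0003509²) = 0.00408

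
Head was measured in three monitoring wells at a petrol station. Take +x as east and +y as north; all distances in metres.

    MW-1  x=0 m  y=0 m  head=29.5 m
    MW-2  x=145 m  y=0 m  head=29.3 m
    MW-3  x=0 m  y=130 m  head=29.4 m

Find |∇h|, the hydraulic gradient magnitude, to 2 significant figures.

0.0016

∂h/∂x = (29.3 − 29.5) / (145 − 0) = -0.001379
∂h/∂y = (29.4 − 29.5) / (130 − 0) = -0.0007692
|∇h| = √(-0.001379² + -0.0007692²) = 0.001579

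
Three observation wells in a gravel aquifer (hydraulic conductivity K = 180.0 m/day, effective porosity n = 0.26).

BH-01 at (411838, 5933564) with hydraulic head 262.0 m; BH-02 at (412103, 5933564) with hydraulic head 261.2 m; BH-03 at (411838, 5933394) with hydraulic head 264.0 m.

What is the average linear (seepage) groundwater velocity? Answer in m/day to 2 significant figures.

∂h/∂x = (261.2 − 262.0) / (412103 − 411838) = -0.003019
∂h/∂y = (264.0 − 262.0) / (5933394 − 5933564) = -0.01176
|∇h| = √(-0.003019² + -0.01176²) = 0.01214
Seepage velocity v = K·i/n = 180.0 × 0.01214 / 0.26 = 8.405 m/day.

8.4 m/day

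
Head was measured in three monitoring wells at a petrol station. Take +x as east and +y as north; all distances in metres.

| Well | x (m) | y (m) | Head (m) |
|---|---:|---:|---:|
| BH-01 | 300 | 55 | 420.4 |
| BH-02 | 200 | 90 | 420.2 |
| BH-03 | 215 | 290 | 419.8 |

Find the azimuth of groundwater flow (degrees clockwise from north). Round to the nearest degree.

With h = a·x + b·y + c and BH-01 as origin, the differences give:
  (-100)·a + 35·b = -0.2
  (-85)·a + 235·b = -0.6
Eliminate b (×235 and ×35, subtract): -20525·a = -26.00 → a = ∂h/∂x = +0.001267
Back-substitute: b = ∂h/∂y = -0.002095.
Flow direction (−∇h) has components (-0.001267 E, +0.002095 N).
Azimuth = atan2(E, N) = atan2(-0.001267, +0.002095) = 328.8° ≈ 329°.

329°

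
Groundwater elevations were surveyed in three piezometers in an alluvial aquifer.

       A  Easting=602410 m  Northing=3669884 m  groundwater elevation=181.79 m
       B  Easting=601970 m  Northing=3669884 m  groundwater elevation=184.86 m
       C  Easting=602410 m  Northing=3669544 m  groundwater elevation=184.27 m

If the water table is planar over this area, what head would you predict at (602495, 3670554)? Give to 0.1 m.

176.3 m

∂h/∂x = (184.86 − 181.79) / (601970 − 602410) = -0.006977
∂h/∂y = (184.27 − 181.79) / (3669544 − 3669884) = -0.007294
h(602495, 3670554) = 181.79 + (-0.006977)·(85) + (-0.007294)·(670) = 181.79 -0.593 -4.887 = 176.310 m.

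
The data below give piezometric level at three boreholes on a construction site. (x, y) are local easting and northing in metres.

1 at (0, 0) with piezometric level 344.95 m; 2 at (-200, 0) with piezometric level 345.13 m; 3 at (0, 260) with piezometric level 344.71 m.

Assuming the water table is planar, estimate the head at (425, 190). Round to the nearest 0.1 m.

344.4 m

∂h/∂x = (345.13 − 344.95) / (-200 − 0) = -0.0009000
∂h/∂y = (344.71 − 344.95) / (260 − 0) = -0.0009231
h(425, 190) = 344.95 + (-0.0009000)·(425) + (-0.0009231)·(190) = 344.95 -0.383 -0.175 = 344.392 m.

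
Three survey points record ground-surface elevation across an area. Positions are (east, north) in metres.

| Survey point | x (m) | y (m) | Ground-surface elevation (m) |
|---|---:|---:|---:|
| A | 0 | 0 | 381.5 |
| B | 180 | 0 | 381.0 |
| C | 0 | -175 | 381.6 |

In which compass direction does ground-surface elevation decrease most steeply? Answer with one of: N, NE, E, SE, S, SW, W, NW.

E

∂z/∂x = (381.0 − 381.5) / (180 − 0) = -0.002778
∂z/∂y = (381.6 − 381.5) / (-175 − 0) = -0.0005714
Steepest decrease is along −∇f = (+0.002778 E, +0.0005714 N) → east.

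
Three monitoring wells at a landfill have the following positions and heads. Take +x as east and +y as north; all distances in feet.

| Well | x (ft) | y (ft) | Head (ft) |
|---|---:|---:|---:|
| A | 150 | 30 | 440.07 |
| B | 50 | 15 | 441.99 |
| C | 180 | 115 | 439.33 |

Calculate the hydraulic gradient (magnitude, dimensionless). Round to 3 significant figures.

0.0190

With h = a·x + b·y + c and A as origin, the differences give:
  (-100)·a + (-15)·b = +1.92
  30·a + 85·b = -0.74
Eliminate b (×85 and ×(-15), subtract): -8050·a = 152.100 → a = ∂h/∂x = -0.01889
Back-substitute: b = ∂h/∂y = -0.002037.
|∇h| = √(-0.01889² + -0.002037²) = 0.019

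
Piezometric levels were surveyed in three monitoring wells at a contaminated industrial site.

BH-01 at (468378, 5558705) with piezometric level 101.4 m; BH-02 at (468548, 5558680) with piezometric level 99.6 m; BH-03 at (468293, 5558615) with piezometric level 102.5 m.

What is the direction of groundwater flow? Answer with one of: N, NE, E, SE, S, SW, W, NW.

Taking BH-01 as reference: BH-02−BH-01 = (170, -25, -1.8); BH-03−BH-01 = (-85, -90, +1.1).
Determinant of the coordinate differences = 170·(-90) − (-85)·(-25) = -17425.
∂h/∂x = [(-1.8)·(-90) − (+1.1)·(-25)] / -17425 = -0.01088
∂h/∂y = [170·(+1.1) − (-85)·(-1.8)] / -17425 = -0.001951
Flow = −∇h = (+0.01088 east, +0.001951 north), which points east.

E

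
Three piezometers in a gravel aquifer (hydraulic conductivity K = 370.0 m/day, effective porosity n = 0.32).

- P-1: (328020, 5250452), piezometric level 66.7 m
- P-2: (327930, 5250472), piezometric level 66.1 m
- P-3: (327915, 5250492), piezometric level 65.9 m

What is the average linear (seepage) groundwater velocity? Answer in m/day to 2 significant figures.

Taking P-1 as reference: P-2−P-1 = (-90, 20, -0.6); P-3−P-1 = (-105, 40, -0.8).
Solve a·Δx + b·Δy = Δh: det = (-90)·40 − (-105)·20 = -1500.
∂h/∂x = [(-0.6)·40 − (-0.8)·20] / -1500 = +0.005333
∂h/∂y = [(-90)·(-0.8) − (-105)·(-0.6)] / -1500 = -0.006000
|∇h| = √(0.005333² + -0.006000²) = 0.008028
Seepage velocity v = K·i/n = 370.0 × 0.008028 / 0.32 = 9.282 m/day.

9.3 m/day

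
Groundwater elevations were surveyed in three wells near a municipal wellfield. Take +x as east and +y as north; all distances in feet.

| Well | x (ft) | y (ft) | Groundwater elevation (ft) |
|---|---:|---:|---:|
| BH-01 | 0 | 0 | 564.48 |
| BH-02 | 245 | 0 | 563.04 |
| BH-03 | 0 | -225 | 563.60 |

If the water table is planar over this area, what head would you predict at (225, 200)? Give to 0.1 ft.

∂h/∂x = (563.04 − 564.48) / (245 − 0) = -0.005878
∂h/∂y = (563.60 − 564.48) / (-225 − 0) = +0.003911
h(225, 200) = 564.48 + (-0.005878)·(225) + (+0.003911)·(200) = 564.48 -1.322 +0.782 = 563.940 ft.

563.9 ft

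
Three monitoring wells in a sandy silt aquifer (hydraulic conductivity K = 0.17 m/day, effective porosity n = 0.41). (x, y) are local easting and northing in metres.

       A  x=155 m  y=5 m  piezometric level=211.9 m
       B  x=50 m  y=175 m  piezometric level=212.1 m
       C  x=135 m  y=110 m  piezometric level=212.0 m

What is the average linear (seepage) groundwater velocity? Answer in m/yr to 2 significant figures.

With h = a·x + b·y + c and A as origin, the differences give:
  (-105)·a + 170·b = +0.2
  (-20)·a + 105·b = +0.1
Eliminate b (×105 and ×170, subtract): -7625·a = 4.00 → a = ∂h/∂x = -0.0005246
Back-substitute: b = ∂h/∂y = +0.0008525.
|∇h| = √(-0.0005246² + 0.0008525²) = 0.001001
Seepage velocity v = K·i/n = 0.17 × 0.001001 / 0.41 = 0.000415 m/day = 0.1516 m/yr.

0.15 m/yr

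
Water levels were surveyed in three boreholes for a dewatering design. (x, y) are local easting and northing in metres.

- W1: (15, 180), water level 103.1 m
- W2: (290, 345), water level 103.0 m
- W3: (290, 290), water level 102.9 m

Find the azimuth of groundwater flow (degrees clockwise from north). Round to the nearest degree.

141°

Differences from W1: to W2 (Δx, Δy, Δh) = (275, 165, -0.1); to W3 = (275, 110, -0.2).
Determinant of the coordinate differences = 275·110 − 275·165 = -15125.
∂h/∂x = [(-0.1)·110 − (-0.2)·165] / -15125 = -0.001455
∂h/∂y = [275·(-0.2) − 275·(-0.1)] / -15125 = +0.001818
Flow direction (−∇h) has components (+0.001455 E, -0.001818 N).
Azimuth = atan2(E, N) = atan2(+0.001455, -0.001818) = 141.3° ≈ 141°.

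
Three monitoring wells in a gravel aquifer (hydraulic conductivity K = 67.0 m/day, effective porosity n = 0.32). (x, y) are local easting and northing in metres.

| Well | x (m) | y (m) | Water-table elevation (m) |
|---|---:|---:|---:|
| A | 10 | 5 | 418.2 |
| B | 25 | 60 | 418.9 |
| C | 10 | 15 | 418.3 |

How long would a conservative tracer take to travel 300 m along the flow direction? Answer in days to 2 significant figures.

Differences from A: to B (Δx, Δy, Δh) = (15, 55, +0.7); to C = (0, 10, +0.1).
Determinant of the coordinate differences = 15·10 − 0·55 = 150.
∂h/∂x = [(+0.7)·10 − (+0.1)·55] / 150 = +0.010000
∂h/∂y = [15·(+0.1) − 0·(+0.7)] / 150 = +0.01000
|∇h| = √(0.010000² + 0.01000²) = 0.01414
Seepage velocity v = K·i/n = 67.0 × 0.01414 / 0.32 = 2.961 m/day.
t = 300 / 2.961 = 101.3 days.

100 days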